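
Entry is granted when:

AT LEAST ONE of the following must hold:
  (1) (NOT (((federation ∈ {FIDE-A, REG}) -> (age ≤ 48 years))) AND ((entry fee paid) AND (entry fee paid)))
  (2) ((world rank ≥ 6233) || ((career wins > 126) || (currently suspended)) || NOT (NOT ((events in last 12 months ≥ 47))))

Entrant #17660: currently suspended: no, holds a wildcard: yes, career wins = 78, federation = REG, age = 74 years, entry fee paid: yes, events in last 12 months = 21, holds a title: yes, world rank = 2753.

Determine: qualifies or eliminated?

Qualifies

Atomic conditions:
  federation ∈ {FIDE-A, REG}: REG is in the set → true
  age ≤ 48 years: 74 ≤ 48 is false
  entry fee paid: yes → true
  world rank ≥ 6233: 2753 ≥ 6233 is false
  career wins > 126: 78 > 126 is false
  currently suspended: no → false
  events in last 12 months ≥ 47: 21 ≥ 47 is false
Combine:
[1.1.1] true → false = false
[1.1] NOT false = true
[1.2] true AND true = true
[1] true AND true = true
[2.2] false OR false = false
[2.3.1] NOT false = true
[2.3] NOT true = false
[2] false OR false OR false = false
[root] true OR false = true
Overall: true → qualifies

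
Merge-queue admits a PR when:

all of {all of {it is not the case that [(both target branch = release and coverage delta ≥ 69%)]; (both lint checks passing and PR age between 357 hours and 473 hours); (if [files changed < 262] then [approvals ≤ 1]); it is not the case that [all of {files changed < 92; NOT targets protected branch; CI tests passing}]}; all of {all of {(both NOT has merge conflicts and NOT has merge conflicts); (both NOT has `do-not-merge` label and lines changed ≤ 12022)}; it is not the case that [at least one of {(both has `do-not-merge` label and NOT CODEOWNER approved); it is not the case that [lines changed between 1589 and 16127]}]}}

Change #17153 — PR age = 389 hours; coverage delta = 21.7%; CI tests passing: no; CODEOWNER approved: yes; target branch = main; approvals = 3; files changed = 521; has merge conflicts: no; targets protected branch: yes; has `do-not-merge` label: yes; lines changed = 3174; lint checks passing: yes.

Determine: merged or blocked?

Blocked

Atomic conditions:
  target branch = release: main == release is false
  coverage delta ≥ 69%: 21.7 ≥ 69 is false
  lint checks passing: yes → true
  PR age between 357 hours and 473 hours: 389 in [357, 473] is true
  files changed < 262: 521 < 262 is false
  approvals ≤ 1: 3 ≤ 1 is false
  files changed < 92: 521 < 92 is false
  NOT targets protected branch: yes → false
  CI tests passing: no → false
  NOT has merge conflicts: no → true
  NOT has `do-not-merge` label: yes → false
  lines changed ≤ 12022: 3174 ≤ 12022 is true
  has `do-not-merge` label: yes → true
  NOT CODEOWNER approved: yes → false
  lines changed between 1589 and 16127: 3174 in [1589, 16127] is true
Combine:
[1.1.1] false AND false = false
[1.1] NOT false = true
[1.2] true AND true = true
[1.3] false → false (antecedent false ⇒ implication holds) = true
[1.4.1] false AND false AND false = false
[1.4] NOT false = true
[1] true AND true AND true AND true = true
[2.1.1] true AND true = true
[2.1.2] false AND true = false
[2.1] true AND false = false
[2.2.1.1] true AND false = false
[2.2.1.2] NOT true = false
[2.2.1] false OR false = false
[2.2] NOT false = true
[2] false AND true = false
[root] true AND false = false
Overall: false → blocked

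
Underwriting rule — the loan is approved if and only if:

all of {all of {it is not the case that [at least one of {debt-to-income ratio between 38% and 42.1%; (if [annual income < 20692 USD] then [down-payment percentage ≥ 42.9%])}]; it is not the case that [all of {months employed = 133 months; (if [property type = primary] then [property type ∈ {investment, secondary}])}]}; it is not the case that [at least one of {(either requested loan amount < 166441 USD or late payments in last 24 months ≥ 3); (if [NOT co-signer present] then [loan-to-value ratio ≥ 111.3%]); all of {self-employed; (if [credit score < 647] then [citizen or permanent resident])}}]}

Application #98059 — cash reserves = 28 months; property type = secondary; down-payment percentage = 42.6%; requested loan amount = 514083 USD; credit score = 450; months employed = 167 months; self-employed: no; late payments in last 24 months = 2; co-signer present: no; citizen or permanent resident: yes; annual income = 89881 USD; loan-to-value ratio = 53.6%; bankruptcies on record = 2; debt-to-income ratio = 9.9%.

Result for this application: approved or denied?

Denied

Atomic conditions:
  debt-to-income ratio between 38% and 42.1%: 9.9 in [38, 42.1] is false
  annual income < 20692 USD: 89881 < 20692 is false
  down-payment percentage ≥ 42.9%: 42.6 ≥ 42.9 is false
  months employed = 133 months: 167 == 133 is false
  property type = primary: secondary == primary is false
  property type ∈ {investment, secondary}: secondary is in the set → true
  requested loan amount < 166441 USD: 514083 < 166441 is false
  late payments in last 24 months ≥ 3: 2 ≥ 3 is false
  NOT co-signer present: no → true
  loan-to-value ratio ≥ 111.3%: 53.6 ≥ 111.3 is false
  self-employed: no → false
  credit score < 647: 450 < 647 is true
  citizen or permanent resident: yes → true
Combine:
[1.1.1.2] false → false (antecedent false ⇒ implication holds) = true
[1.1.1] false OR true = true
[1.1] NOT true = false
[1.2.1.2] false → true (antecedent false ⇒ implication holds) = true
[1.2.1] false AND true = false
[1.2] NOT false = true
[1] false AND true = false
[2.1.1] false OR false = false
[2.1.2] true → false = false
[2.1.3.2] true → true = true
[2.1.3] false AND true = false
[2.1] false OR false OR false = false
[2] NOT false = true
[root] false AND true = false
Overall: false → denied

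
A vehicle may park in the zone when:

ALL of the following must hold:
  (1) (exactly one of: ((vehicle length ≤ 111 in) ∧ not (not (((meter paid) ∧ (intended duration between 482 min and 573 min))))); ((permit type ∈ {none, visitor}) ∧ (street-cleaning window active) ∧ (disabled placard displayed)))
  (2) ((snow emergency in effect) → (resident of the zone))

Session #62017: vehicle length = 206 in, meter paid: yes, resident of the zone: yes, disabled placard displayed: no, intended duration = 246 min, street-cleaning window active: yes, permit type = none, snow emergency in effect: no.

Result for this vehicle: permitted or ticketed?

Atomic conditions:
  vehicle length ≤ 111 in: 206 ≤ 111 is false
  meter paid: yes → true
  intended duration between 482 min and 573 min: 246 in [482, 573] is false
  permit type ∈ {none, visitor}: none is in the set → true
  street-cleaning window active: yes → true
  disabled placard displayed: no → false
  snow emergency in effect: no → false
  resident of the zone: yes → true
Combine:
[1.1.2.1.1] true AND false = false
[1.1.2.1] NOT false = true
[1.1.2] NOT true = false
[1.1] false AND false = false
[1.2] true AND true AND false = false
[1] exactly-one(false, false) = false
[2] false → true (antecedent false ⇒ implication holds) = true
[root] false AND true = false
Overall: false → ticketed

Ticketed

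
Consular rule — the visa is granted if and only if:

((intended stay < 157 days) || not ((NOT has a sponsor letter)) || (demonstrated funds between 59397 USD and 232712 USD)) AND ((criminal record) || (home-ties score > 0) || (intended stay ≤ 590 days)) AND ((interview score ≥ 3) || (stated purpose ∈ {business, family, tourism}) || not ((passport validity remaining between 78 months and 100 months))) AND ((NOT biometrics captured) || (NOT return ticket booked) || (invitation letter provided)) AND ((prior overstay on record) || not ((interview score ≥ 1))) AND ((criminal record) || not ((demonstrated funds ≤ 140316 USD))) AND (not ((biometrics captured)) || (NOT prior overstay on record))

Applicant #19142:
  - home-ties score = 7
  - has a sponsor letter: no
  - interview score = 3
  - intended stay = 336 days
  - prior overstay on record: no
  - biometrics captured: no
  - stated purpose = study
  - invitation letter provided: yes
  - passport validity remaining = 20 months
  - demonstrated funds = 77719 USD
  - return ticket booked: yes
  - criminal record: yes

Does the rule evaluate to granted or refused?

Atomic conditions:
  intended stay < 157 days: 336 < 157 is false
  NOT has a sponsor letter: no → true
  demonstrated funds between 59397 USD and 232712 USD: 77719 in [59397, 232712] is true
  criminal record: yes → true
  home-ties score > 0: 7 > 0 is true
  intended stay ≤ 590 days: 336 ≤ 590 is true
  interview score ≥ 3: 3 ≥ 3 is true
  stated purpose ∈ {business, family, tourism}: study is not in the set → false
  passport validity remaining between 78 months and 100 months: 20 in [78, 100] is false
  NOT biometrics captured: no → true
  NOT return ticket booked: yes → false
  invitation letter provided: yes → true
  prior overstay on record: no → false
  interview score ≥ 1: 3 ≥ 1 is true
  demonstrated funds ≤ 140316 USD: 77719 ≤ 140316 is true
  biometrics captured: no → false
  NOT prior overstay on record: no → true
Combine:
[1.2] NOT true = false
[1] false OR false OR true = true
[2] true OR true OR true = true
[3.3] NOT false = true
[3] true OR false OR true = true
[4] true OR false OR true = true
[5.2] NOT true = false
[5] false OR false = false
[6.2] NOT true = false
[6] true OR false = true
[7.1] NOT false = true
[7] true OR true = true
[root] true AND true AND true AND true AND false AND true AND true = false
Overall: false → refused

Refused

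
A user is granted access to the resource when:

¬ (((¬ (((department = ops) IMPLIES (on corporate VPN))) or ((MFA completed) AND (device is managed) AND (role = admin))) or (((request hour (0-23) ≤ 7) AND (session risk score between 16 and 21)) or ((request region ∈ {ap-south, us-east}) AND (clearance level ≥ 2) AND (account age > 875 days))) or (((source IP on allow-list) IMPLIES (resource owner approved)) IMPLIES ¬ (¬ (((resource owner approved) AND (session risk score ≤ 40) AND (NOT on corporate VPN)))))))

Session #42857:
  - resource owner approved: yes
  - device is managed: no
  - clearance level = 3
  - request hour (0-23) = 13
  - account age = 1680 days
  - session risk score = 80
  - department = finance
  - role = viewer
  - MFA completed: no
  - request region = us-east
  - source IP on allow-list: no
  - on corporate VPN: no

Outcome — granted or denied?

Denied

Atomic conditions:
  department = ops: finance == ops is false
  on corporate VPN: no → false
  MFA completed: no → false
  device is managed: no → false
  role = admin: viewer == admin is false
  request hour (0-23) ≤ 7: 13 ≤ 7 is false
  session risk score between 16 and 21: 80 in [16, 21] is false
  request region ∈ {ap-south, us-east}: us-east is in the set → true
  clearance level ≥ 2: 3 ≥ 2 is true
  account age > 875 days: 1680 > 875 is true
  source IP on allow-list: no → false
  resource owner approved: yes → true
  session risk score ≤ 40: 80 ≤ 40 is false
  NOT on corporate VPN: no → true
Combine:
[1.1.1.1] false → false (antecedent false ⇒ implication holds) = true
[1.1.1] NOT true = false
[1.1.2] false AND false AND false = false
[1.1] false OR false = false
[1.2.1] false AND false = false
[1.2.2] true AND true AND true = true
[1.2] false OR true = true
[1.3.1] false → true (antecedent false ⇒ implication holds) = true
[1.3.2.1.1] true AND false AND true = false
[1.3.2.1] NOT false = true
[1.3.2] NOT true = false
[1.3] true → false = false
[1] false OR true OR false = true
[root] NOT true = false
Overall: false → denied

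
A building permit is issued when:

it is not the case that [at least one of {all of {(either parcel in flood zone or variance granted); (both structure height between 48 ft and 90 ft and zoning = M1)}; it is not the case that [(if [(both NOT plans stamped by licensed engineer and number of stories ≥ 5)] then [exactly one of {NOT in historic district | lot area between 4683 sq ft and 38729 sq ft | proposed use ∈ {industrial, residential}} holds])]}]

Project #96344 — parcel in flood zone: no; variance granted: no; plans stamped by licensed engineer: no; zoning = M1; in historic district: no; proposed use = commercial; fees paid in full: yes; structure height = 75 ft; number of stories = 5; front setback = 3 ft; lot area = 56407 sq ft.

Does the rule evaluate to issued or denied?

Issued

Atomic conditions:
  parcel in flood zone: no → false
  variance granted: no → false
  structure height between 48 ft and 90 ft: 75 in [48, 90] is true
  zoning = M1: M1 == M1 is true
  NOT plans stamped by licensed engineer: no → true
  number of stories ≥ 5: 5 ≥ 5 is true
  NOT in historic district: no → true
  lot area between 4683 sq ft and 38729 sq ft: 56407 in [4683, 38729] is false
  proposed use ∈ {industrial, residential}: commercial is not in the set → false
Combine:
[1.1.1] false OR false = false
[1.1.2] true AND true = true
[1.1] false AND true = false
[1.2.1.1] true AND true = true
[1.2.1.2] exactly-one(true, false, false) = true
[1.2.1] true → true = true
[1.2] NOT true = false
[1] false OR false = false
[root] NOT false = true
Overall: true → issued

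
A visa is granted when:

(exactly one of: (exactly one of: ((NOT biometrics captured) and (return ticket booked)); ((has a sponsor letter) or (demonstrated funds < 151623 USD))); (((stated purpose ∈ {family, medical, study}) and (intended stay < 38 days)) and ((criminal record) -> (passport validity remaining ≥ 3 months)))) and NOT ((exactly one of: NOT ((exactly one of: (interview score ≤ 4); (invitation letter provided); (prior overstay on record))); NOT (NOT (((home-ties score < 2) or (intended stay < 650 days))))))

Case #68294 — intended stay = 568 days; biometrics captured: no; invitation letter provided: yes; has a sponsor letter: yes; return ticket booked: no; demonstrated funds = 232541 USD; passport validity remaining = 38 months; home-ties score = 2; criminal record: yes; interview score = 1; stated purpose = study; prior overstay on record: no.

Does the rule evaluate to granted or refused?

Granted

Atomic conditions:
  NOT biometrics captured: no → true
  return ticket booked: no → false
  has a sponsor letter: yes → true
  demonstrated funds < 151623 USD: 232541 < 151623 is false
  stated purpose ∈ {family, medical, study}: study is in the set → true
  intended stay < 38 days: 568 < 38 is false
  criminal record: yes → true
  passport validity remaining ≥ 3 months: 38 ≥ 3 is true
  interview score ≤ 4: 1 ≤ 4 is true
  invitation letter provided: yes → true
  prior overstay on record: no → false
  home-ties score < 2: 2 < 2 is false
  intended stay < 650 days: 568 < 650 is true
Combine:
[1.1.1] true AND false = false
[1.1.2] true OR false = true
[1.1] exactly-one(false, true) = true
[1.2.1] true AND false = false
[1.2.2] true → true = true
[1.2] false AND true = false
[1] exactly-one(true, false) = true
[2.1.1.1] exactly-one(true, true, false) = false
[2.1.1] NOT false = true
[2.1.2.1.1] false OR true = true
[2.1.2.1] NOT true = false
[2.1.2] NOT false = true
[2.1] exactly-one(true, true) = false
[2] NOT false = true
[root] true AND true = true
Overall: true → granted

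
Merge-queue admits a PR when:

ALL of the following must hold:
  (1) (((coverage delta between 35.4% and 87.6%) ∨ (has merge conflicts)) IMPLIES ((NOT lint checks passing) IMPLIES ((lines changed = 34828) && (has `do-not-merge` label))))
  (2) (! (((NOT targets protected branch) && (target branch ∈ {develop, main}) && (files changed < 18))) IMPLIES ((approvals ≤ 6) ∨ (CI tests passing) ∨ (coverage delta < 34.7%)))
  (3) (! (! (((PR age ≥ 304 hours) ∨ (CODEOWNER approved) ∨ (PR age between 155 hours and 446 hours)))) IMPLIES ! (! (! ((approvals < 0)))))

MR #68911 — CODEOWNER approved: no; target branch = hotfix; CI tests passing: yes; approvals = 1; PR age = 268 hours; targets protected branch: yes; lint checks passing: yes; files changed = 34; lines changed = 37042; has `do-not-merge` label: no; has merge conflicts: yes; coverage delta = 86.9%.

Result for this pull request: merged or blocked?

Atomic conditions:
  coverage delta between 35.4% and 87.6%: 86.9 in [35.4, 87.6] is true
  has merge conflicts: yes → true
  NOT lint checks passing: yes → false
  lines changed = 34828: 37042 == 34828 is false
  has `do-not-merge` label: no → false
  NOT targets protected branch: yes → false
  target branch ∈ {develop, main}: hotfix is not in the set → false
  files changed < 18: 34 < 18 is false
  approvals ≤ 6: 1 ≤ 6 is true
  CI tests passing: yes → true
  coverage delta < 34.7%: 86.9 < 34.7 is false
  PR age ≥ 304 hours: 268 ≥ 304 is false
  CODEOWNER approved: no → false
  PR age between 155 hours and 446 hours: 268 in [155, 446] is true
  approvals < 0: 1 < 0 is false
Combine:
[1.1] true OR true = true
[1.2.2] false AND false = false
[1.2] false → false (antecedent false ⇒ implication holds) = true
[1] true → true = true
[2.1.1] false AND false AND false = false
[2.1] NOT false = true
[2.2] true OR true OR false = true
[2] true → true = true
[3.1.1.1] false OR false OR true = true
[3.1.1] NOT true = false
[3.1] NOT false = true
[3.2.1.1] NOT false = true
[3.2.1] NOT true = false
[3.2] NOT false = true
[3] true → true = true
[root] true AND true AND true = true
Overall: true → merged

Merged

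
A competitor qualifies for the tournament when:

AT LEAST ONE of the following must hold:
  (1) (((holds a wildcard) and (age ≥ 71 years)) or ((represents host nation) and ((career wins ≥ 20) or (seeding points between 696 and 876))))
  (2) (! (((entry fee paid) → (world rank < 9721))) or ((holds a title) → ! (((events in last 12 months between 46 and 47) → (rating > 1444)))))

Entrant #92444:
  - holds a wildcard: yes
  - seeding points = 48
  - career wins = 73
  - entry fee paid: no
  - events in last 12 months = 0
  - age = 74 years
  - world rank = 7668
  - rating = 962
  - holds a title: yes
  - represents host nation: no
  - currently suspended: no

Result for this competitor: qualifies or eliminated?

Atomic conditions:
  holds a wildcard: yes → true
  age ≥ 71 years: 74 ≥ 71 is true
  represents host nation: no → false
  career wins ≥ 20: 73 ≥ 20 is true
  seeding points between 696 and 876: 48 in [696, 876] is false
  entry fee paid: no → false
  world rank < 9721: 7668 < 9721 is true
  holds a title: yes → true
  events in last 12 months between 46 and 47: 0 in [46, 47] is false
  rating > 1444: 962 > 1444 is false
Combine:
[1.1] true AND true = true
[1.2.2] true OR false = true
[1.2] false AND true = false
[1] true OR false = true
[2.1.1] false → true (antecedent false ⇒ implication holds) = true
[2.1] NOT true = false
[2.2.2.1] false → false (antecedent false ⇒ implication holds) = true
[2.2.2] NOT true = false
[2.2] true → false = false
[2] false OR false = false
[root] true OR false = true
Overall: true → qualifies

Qualifies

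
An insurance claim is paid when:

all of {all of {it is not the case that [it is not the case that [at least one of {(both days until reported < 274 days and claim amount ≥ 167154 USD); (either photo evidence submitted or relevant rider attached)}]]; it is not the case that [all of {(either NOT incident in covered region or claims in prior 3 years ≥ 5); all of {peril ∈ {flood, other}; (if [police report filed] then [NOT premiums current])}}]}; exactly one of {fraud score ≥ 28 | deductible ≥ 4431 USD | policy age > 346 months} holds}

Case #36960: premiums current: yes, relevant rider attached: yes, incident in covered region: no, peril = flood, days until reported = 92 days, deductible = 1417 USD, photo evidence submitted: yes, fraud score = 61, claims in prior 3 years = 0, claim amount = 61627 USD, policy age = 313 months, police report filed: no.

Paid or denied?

Denied

Atomic conditions:
  days until reported < 274 days: 92 < 274 is true
  claim amount ≥ 167154 USD: 61627 ≥ 167154 is false
  photo evidence submitted: yes → true
  relevant rider attached: yes → true
  NOT incident in covered region: no → true
  claims in prior 3 years ≥ 5: 0 ≥ 5 is false
  peril ∈ {flood, other}: flood is in the set → true
  police report filed: no → false
  NOT premiums current: yes → false
  fraud score ≥ 28: 61 ≥ 28 is true
  deductible ≥ 4431 USD: 1417 ≥ 4431 is false
  policy age > 346 months: 313 > 346 is false
Combine:
[1.1.1.1.1] true AND false = false
[1.1.1.1.2] true OR true = true
[1.1.1.1] false OR true = true
[1.1.1] NOT true = false
[1.1] NOT false = true
[1.2.1.1] true OR false = true
[1.2.1.2.2] false → false (antecedent false ⇒ implication holds) = true
[1.2.1.2] true AND true = true
[1.2.1] true AND true = true
[1.2] NOT true = false
[1] true AND false = false
[2] exactly-one(true, false, false) = true
[root] false AND true = false
Overall: false → denied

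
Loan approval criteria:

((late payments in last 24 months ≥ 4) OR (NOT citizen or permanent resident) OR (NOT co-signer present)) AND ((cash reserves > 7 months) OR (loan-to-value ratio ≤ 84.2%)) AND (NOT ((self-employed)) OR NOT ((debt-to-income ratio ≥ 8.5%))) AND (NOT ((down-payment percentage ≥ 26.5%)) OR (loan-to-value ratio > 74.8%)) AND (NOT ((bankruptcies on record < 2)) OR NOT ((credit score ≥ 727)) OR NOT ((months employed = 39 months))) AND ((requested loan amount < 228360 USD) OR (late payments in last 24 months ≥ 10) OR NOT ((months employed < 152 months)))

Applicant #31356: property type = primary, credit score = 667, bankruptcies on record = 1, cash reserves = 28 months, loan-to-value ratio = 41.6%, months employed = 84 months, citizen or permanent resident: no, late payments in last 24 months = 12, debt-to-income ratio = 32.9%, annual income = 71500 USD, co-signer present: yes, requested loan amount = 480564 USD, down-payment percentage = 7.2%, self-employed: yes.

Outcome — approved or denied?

Atomic conditions:
  late payments in last 24 months ≥ 4: 12 ≥ 4 is true
  NOT citizen or permanent resident: no → true
  NOT co-signer present: yes → false
  cash reserves > 7 months: 28 > 7 is true
  loan-to-value ratio ≤ 84.2%: 41.6 ≤ 84.2 is true
  self-employed: yes → true
  debt-to-income ratio ≥ 8.5%: 32.9 ≥ 8.5 is true
  down-payment percentage ≥ 26.5%: 7.2 ≥ 26.5 is false
  loan-to-value ratio > 74.8%: 41.6 > 74.8 is false
  bankruptcies on record < 2: 1 < 2 is true
  credit score ≥ 727: 667 ≥ 727 is false
  months employed = 39 months: 84 == 39 is false
  requested loan amount < 228360 USD: 480564 < 228360 is false
  late payments in last 24 months ≥ 10: 12 ≥ 10 is true
  months employed < 152 months: 84 < 152 is true
Combine:
[1] true OR true OR false = true
[2] true OR true = true
[3.1] NOT true = false
[3.2] NOT true = false
[3] false OR false = false
[4.1] NOT false = true
[4] true OR false = true
[5.1] NOT true = false
[5.2] NOT false = true
[5.3] NOT false = true
[5] false OR true OR true = true
[6.3] NOT true = false
[6] false OR true OR false = true
[root] true AND true AND false AND true AND true AND true = false
Overall: false → denied

Denied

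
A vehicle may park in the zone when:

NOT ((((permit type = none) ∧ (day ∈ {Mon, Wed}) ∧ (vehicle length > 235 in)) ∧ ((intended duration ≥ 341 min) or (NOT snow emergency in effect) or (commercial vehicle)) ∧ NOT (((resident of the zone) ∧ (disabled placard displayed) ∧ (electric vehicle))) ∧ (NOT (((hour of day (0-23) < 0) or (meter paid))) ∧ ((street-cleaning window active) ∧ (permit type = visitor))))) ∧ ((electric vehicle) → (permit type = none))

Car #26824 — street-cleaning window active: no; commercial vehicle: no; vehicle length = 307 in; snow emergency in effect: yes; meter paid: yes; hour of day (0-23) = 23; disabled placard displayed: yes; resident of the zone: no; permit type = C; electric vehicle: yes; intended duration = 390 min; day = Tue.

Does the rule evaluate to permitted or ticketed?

Ticketed

Atomic conditions:
  permit type = none: C == none is false
  day ∈ {Mon, Wed}: Tue is not in the set → false
  vehicle length > 235 in: 307 > 235 is true
  intended duration ≥ 341 min: 390 ≥ 341 is true
  NOT snow emergency in effect: yes → false
  commercial vehicle: no → false
  resident of the zone: no → false
  disabled placard displayed: yes → true
  electric vehicle: yes → true
  hour of day (0-23) < 0: 23 < 0 is false
  meter paid: yes → true
  street-cleaning window active: no → false
  permit type = visitor: C == visitor is false
Combine:
[1.1.1] false AND false AND true = false
[1.1.2] true OR false OR false = true
[1.1.3.1] false AND true AND true = false
[1.1.3] NOT false = true
[1.1.4.1.1] false OR true = true
[1.1.4.1] NOT true = false
[1.1.4.2] false AND false = false
[1.1.4] false AND false = false
[1.1] false AND true AND true AND false = false
[1] NOT false = true
[2] true → false = false
[root] true AND false = false
Overall: false → ticketed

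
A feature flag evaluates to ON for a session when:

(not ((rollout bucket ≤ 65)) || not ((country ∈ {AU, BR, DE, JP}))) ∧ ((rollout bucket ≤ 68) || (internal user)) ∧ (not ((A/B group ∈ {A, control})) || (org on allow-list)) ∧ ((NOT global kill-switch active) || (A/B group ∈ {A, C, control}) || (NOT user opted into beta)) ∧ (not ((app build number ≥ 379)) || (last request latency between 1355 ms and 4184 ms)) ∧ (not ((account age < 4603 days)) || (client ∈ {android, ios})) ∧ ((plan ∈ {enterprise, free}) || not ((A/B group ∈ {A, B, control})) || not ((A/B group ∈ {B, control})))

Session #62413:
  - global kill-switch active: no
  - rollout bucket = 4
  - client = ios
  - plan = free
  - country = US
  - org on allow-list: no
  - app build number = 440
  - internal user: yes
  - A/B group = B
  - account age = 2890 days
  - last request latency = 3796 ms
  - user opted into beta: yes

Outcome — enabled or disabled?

Enabled

Atomic conditions:
  rollout bucket ≤ 65: 4 ≤ 65 is true
  country ∈ {AU, BR, DE, JP}: US is not in the set → false
  rollout bucket ≤ 68: 4 ≤ 68 is true
  internal user: yes → true
  A/B group ∈ {A, control}: B is not in the set → false
  org on allow-list: no → false
  NOT global kill-switch active: no → true
  A/B group ∈ {A, C, control}: B is not in the set → false
  NOT user opted into beta: yes → false
  app build number ≥ 379: 440 ≥ 379 is true
  last request latency between 1355 ms and 4184 ms: 3796 in [1355, 4184] is true
  account age < 4603 days: 2890 < 4603 is true
  client ∈ {android, ios}: ios is in the set → true
  plan ∈ {enterprise, free}: free is in the set → true
  A/B group ∈ {A, B, control}: B is in the set → true
  A/B group ∈ {B, control}: B is in the set → true
Combine:
[1.1] NOT true = false
[1.2] NOT false = true
[1] false OR true = true
[2] true OR true = true
[3.1] NOT false = true
[3] true OR false = true
[4] true OR false OR false = true
[5.1] NOT true = false
[5] false OR true = true
[6.1] NOT true = false
[6] false OR true = true
[7.2] NOT true = false
[7.3] NOT true = false
[7] true OR false OR false = true
[root] true AND true AND true AND true AND true AND true AND true = true
Overall: true → enabled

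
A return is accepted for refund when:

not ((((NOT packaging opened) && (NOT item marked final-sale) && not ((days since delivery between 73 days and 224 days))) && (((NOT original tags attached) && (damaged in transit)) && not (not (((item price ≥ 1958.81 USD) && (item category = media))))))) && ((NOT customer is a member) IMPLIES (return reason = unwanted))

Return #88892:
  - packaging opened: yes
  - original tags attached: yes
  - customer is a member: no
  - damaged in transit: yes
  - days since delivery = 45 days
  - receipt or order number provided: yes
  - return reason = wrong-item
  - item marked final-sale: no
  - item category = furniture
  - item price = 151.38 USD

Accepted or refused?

Refused

Atomic conditions:
  NOT packaging opened: yes → false
  NOT item marked final-sale: no → true
  days since delivery between 73 days and 224 days: 45 in [73, 224] is false
  NOT original tags attached: yes → false
  damaged in transit: yes → true
  item price ≥ 1958.81 USD: 151.38 ≥ 1958.81 is false
  item category = media: furniture == media is false
  NOT customer is a member: no → true
  return reason = unwanted: wrong-item == unwanted is false
Combine:
[1.1.1.3] NOT false = true
[1.1.1] false AND true AND true = false
[1.1.2.1] false AND true = false
[1.1.2.2.1.1] false AND false = false
[1.1.2.2.1] NOT false = true
[1.1.2.2] NOT true = false
[1.1.2] false AND false = false
[1.1] false AND false = false
[1] NOT false = true
[2] true → false = false
[root] true AND false = false
Overall: false → refused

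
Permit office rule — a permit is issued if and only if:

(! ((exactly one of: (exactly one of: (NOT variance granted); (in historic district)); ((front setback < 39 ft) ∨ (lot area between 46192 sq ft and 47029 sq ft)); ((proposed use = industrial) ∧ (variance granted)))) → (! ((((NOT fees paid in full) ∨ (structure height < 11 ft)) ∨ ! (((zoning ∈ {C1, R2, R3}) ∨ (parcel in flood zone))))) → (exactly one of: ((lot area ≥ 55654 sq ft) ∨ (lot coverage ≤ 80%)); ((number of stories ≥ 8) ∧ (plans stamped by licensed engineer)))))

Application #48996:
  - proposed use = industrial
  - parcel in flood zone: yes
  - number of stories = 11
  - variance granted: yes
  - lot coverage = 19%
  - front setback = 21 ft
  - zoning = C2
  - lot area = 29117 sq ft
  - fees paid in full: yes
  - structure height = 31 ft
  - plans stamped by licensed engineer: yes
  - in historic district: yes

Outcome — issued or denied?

Atomic conditions:
  NOT variance granted: yes → false
  in historic district: yes → true
  front setback < 39 ft: 21 < 39 is true
  lot area between 46192 sq ft and 47029 sq ft: 29117 in [46192, 47029] is false
  proposed use = industrial: industrial == industrial is true
  variance granted: yes → true
  NOT fees paid in full: yes → false
  structure height < 11 ft: 31 < 11 is false
  zoning ∈ {C1, R2, R3}: C2 is not in the set → false
  parcel in flood zone: yes → true
  lot area ≥ 55654 sq ft: 29117 ≥ 55654 is false
  lot coverage ≤ 80%: 19 ≤ 80 is true
  number of stories ≥ 8: 11 ≥ 8 is true
  plans stamped by licensed engineer: yes → true
Combine:
[1.1.1] exactly-one(false, true) = true
[1.1.2] true OR false = true
[1.1.3] true AND true = true
[1.1] exactly-one(true, true, true) = false
[1] NOT false = true
[2.1.1.1] false OR false = false
[2.1.1.2.1] false OR true = true
[2.1.1.2] NOT true = false
[2.1.1] false OR false = false
[2.1] NOT false = true
[2.2.1] false OR true = true
[2.2.2] true AND true = true
[2.2] exactly-one(true, true) = false
[2] true → false = false
[root] true → false = false
Overall: false → denied

Denied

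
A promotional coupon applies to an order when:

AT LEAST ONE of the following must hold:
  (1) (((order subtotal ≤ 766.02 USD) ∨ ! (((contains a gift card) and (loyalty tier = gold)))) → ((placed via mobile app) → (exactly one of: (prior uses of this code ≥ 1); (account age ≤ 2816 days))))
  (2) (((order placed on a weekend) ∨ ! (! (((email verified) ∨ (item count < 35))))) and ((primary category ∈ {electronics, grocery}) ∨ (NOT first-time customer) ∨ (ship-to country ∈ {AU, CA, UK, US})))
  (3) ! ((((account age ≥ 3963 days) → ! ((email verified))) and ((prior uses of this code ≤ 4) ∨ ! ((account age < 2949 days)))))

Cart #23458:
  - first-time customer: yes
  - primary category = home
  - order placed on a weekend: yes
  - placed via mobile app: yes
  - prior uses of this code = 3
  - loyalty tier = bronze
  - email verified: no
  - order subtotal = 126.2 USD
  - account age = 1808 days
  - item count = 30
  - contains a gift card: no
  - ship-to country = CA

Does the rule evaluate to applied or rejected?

Atomic conditions:
  order subtotal ≤ 766.02 USD: 126.2 ≤ 766.02 is true
  contains a gift card: no → false
  loyalty tier = gold: bronze == gold is false
  placed via mobile app: yes → true
  prior uses of this code ≥ 1: 3 ≥ 1 is true
  account age ≤ 2816 days: 1808 ≤ 2816 is true
  order placed on a weekend: yes → true
  email verified: no → false
  item count < 35: 30 < 35 is true
  primary category ∈ {electronics, grocery}: home is not in the set → false
  NOT first-time customer: yes → false
  ship-to country ∈ {AU, CA, UK, US}: CA is in the set → true
  account age ≥ 3963 days: 1808 ≥ 3963 is false
  prior uses of this code ≤ 4: 3 ≤ 4 is true
  account age < 2949 days: 1808 < 2949 is true
Combine:
[1.1.2.1] false AND false = false
[1.1.2] NOT false = true
[1.1] true OR true = true
[1.2.2] exactly-one(true, true) = false
[1.2] true → false = false
[1] true → false = false
[2.1.2.1.1] false OR true = true
[2.1.2.1] NOT true = false
[2.1.2] NOT false = true
[2.1] true OR true = true
[2.2] false OR false OR true = true
[2] true AND true = true
[3.1.1.2] NOT false = true
[3.1.1] false → true (antecedent false ⇒ implication holds) = true
[3.1.2.2] NOT true = false
[3.1.2] true OR false = true
[3.1] true AND true = true
[3] NOT true = false
[root] false OR true OR false = true
Overall: true → applied

Applied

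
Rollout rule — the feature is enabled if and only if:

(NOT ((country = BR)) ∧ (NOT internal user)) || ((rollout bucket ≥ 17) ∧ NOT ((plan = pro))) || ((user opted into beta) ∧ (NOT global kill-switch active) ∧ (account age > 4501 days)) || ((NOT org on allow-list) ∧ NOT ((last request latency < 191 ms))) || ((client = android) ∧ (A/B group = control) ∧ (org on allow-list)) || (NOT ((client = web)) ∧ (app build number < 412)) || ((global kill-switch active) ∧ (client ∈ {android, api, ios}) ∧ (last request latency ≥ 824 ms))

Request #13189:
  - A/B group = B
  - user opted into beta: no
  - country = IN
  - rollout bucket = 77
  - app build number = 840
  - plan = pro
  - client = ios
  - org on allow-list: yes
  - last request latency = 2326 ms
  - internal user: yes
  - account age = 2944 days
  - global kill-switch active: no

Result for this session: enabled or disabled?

Disabled

Atomic conditions:
  country = BR: IN == BR is false
  NOT internal user: yes → false
  rollout bucket ≥ 17: 77 ≥ 17 is true
  plan = pro: pro == pro is true
  user opted into beta: no → false
  NOT global kill-switch active: no → true
  account age > 4501 days: 2944 > 4501 is false
  NOT org on allow-list: yes → false
  last request latency < 191 ms: 2326 < 191 is false
  client = android: ios == android is false
  A/B group = control: B == control is false
  org on allow-list: yes → true
  client = web: ios == web is false
  app build number < 412: 840 < 412 is false
  global kill-switch active: no → false
  client ∈ {android, api, ios}: ios is in the set → true
  last request latency ≥ 824 ms: 2326 ≥ 824 is true
Combine:
[1.1] NOT false = true
[1] true AND false = false
[2.2] NOT true = false
[2] true AND false = false
[3] false AND true AND false = false
[4.2] NOT false = true
[4] false AND true = false
[5] false AND false AND true = false
[6.1] NOT false = true
[6] true AND false = false
[7] false AND true AND true = false
[root] false OR false OR false OR false OR false OR false OR false = false
Overall: false → disabled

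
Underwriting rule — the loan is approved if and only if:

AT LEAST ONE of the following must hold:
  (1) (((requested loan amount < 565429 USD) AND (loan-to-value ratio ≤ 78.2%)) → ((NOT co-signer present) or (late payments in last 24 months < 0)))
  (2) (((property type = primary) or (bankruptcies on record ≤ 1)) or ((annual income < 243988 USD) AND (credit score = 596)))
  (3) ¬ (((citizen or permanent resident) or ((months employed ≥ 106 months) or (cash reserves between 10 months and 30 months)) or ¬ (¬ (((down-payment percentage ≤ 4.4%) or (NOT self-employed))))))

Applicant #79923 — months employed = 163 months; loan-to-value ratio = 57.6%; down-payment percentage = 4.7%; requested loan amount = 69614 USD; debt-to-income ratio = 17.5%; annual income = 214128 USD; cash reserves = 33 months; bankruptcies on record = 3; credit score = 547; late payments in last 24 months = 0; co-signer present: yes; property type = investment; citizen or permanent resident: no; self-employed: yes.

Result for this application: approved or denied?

Denied

Atomic conditions:
  requested loan amount < 565429 USD: 69614 < 565429 is true
  loan-to-value ratio ≤ 78.2%: 57.6 ≤ 78.2 is true
  NOT co-signer present: yes → false
  late payments in last 24 months < 0: 0 < 0 is false
  property type = primary: investment == primary is false
  bankruptcies on record ≤ 1: 3 ≤ 1 is false
  annual income < 243988 USD: 214128 < 243988 is true
  credit score = 596: 547 == 596 is false
  citizen or permanent resident: no → false
  months employed ≥ 106 months: 163 ≥ 106 is true
  cash reserves between 10 months and 30 months: 33 in [10, 30] is false
  down-payment percentage ≤ 4.4%: 4.7 ≤ 4.4 is false
  NOT self-employed: yes → false
Combine:
[1.1] true AND true = true
[1.2] false OR false = false
[1] true → false = false
[2.1] false OR false = false
[2.2] true AND false = false
[2] false OR false = false
[3.1.2] true OR false = true
[3.1.3.1.1] false OR false = false
[3.1.3.1] NOT false = true
[3.1.3] NOT true = false
[3.1] false OR true OR false = true
[3] NOT true = false
[root] false OR false OR false = false
Overall: false → denied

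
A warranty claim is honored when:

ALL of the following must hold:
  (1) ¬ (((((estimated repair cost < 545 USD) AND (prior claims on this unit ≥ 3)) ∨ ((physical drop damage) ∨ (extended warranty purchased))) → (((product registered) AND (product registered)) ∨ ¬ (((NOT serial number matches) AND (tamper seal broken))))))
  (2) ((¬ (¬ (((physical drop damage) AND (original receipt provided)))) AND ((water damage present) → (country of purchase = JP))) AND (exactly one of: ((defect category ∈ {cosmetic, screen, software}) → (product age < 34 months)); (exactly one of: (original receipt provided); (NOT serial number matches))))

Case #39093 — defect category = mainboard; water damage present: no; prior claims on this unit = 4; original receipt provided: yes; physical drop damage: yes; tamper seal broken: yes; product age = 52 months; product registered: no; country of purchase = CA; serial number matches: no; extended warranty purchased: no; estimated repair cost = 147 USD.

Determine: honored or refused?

Atomic conditions:
  estimated repair cost < 545 USD: 147 < 545 is true
  prior claims on this unit ≥ 3: 4 ≥ 3 is true
  physical drop damage: yes → true
  extended warranty purchased: no → false
  product registered: no → false
  NOT serial number matches: no → true
  tamper seal broken: yes → true
  original receipt provided: yes → true
  water damage present: no → false
  country of purchase = JP: CA == JP is false
  defect category ∈ {cosmetic, screen, software}: mainboard is not in the set → false
  product age < 34 months: 52 < 34 is false
Combine:
[1.1.1.1] true AND true = true
[1.1.1.2] true OR false = true
[1.1.1] true OR true = true
[1.1.2.1] false AND false = false
[1.1.2.2.1] true AND true = true
[1.1.2.2] NOT true = false
[1.1.2] false OR false = false
[1.1] true → false = false
[1] NOT false = true
[2.1.1.1.1] true AND true = true
[2.1.1.1] NOT true = false
[2.1.1] NOT false = true
[2.1.2] false → false (antecedent false ⇒ implication holds) = true
[2.1] true AND true = true
[2.2.1] false → false (antecedent false ⇒ implication holds) = true
[2.2.2] exactly-one(true, true) = false
[2.2] exactly-one(true, false) = true
[2] true AND true = true
[root] true AND true = true
Overall: true → honored

Honored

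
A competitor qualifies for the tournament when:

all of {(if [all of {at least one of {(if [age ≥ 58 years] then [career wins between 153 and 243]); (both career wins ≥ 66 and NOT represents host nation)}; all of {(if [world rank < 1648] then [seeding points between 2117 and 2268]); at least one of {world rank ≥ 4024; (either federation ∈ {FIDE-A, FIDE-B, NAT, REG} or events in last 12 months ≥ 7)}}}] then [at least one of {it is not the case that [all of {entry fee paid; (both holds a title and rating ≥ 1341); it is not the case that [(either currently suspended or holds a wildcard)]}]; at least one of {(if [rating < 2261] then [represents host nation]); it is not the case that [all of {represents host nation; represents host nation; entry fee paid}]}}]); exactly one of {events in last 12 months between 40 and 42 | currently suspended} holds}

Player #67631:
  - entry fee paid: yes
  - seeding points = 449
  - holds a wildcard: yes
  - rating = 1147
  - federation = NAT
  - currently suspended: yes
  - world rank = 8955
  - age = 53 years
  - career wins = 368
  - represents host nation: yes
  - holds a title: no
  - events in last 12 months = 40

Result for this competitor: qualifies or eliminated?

Atomic conditions:
  age ≥ 58 years: 53 ≥ 58 is false
  career wins between 153 and 243: 368 in [153, 243] is false
  career wins ≥ 66: 368 ≥ 66 is true
  NOT represents host nation: yes → false
  world rank < 1648: 8955 < 1648 is false
  seeding points between 2117 and 2268: 449 in [2117, 2268] is false
  world rank ≥ 4024: 8955 ≥ 4024 is true
  federation ∈ {FIDE-A, FIDE-B, NAT, REG}: NAT is in the set → true
  events in last 12 months ≥ 7: 40 ≥ 7 is true
  entry fee paid: yes → true
  holds a title: no → false
  rating ≥ 1341: 1147 ≥ 1341 is false
  currently suspended: yes → true
  holds a wildcard: yes → true
  rating < 2261: 1147 < 2261 is true
  represents host nation: yes → true
  events in last 12 months between 40 and 42: 40 in [40, 42] is true
Combine:
[1.1.1.1] false → false (antecedent false ⇒ implication holds) = true
[1.1.1.2] true AND false = false
[1.1.1] true OR false = true
[1.1.2.1] false → false (antecedent false ⇒ implication holds) = true
[1.1.2.2.2] true OR true = true
[1.1.2.2] true OR true = true
[1.1.2] true AND true = true
[1.1] true AND true = true
[1.2.1.1.2] false AND false = false
[1.2.1.1.3.1] true OR true = true
[1.2.1.1.3] NOT true = false
[1.2.1.1] true AND false AND false = false
[1.2.1] NOT false = true
[1.2.2.1] true → true = true
[1.2.2.2.1] true AND true AND true = true
[1.2.2.2] NOT true = false
[1.2.2] true OR false = true
[1.2] true OR true = true
[1] true → true = true
[2] exactly-one(true, true) = false
[root] true AND false = false
Overall: false → eliminated

Eliminated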